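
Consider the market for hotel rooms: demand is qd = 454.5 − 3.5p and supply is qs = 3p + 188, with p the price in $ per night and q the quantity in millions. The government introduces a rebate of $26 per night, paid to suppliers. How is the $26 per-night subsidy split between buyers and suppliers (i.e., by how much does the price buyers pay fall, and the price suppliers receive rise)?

Before the subsidy: set 454.5 − 3.5p = 3p + 188 → p* = $41, q* = 311.
With a per-unit subsidy paid to suppliers, each receives p + 26 per unit sold, so supply becomes qs = 3(p + 26) + 188.
Solving gives q = 353 with buyers paying $29 and suppliers receiving $55 (the $26 wedge).
Gain to buyers: $12; to suppliers: $14. (They sum to $26.)

Buyers gain $12 per night; suppliers gain $14 per night.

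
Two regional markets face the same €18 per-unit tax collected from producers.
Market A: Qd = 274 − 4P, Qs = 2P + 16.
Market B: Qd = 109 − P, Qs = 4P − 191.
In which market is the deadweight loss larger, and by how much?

Market A, by €86.4.

Market A: pre-tax P* = €43, Q* = 102; post-tax Q = 78; deadweight loss = €216.
Market B: pre-tax P* = €60, Q* = 49; post-tax Q = 34.6; deadweight loss = €129.6.
Difference: €216 vs €129.6 → market A is larger by €86.4.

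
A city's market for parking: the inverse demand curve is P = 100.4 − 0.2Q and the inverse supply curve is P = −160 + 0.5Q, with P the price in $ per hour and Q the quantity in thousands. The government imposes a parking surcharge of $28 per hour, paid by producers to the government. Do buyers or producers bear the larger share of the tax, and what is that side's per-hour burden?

Producers bear the larger share: $20 per hour.

Inverting to Q(P) form: Qd = 502 − 5P; Qs = 2P + 320.
Before the tax: set 502 − 5P = 2P + 320 → P* = $26, Q* = 372.
With the tax collected from producers, supply shifts: Qs = 2(P − 28) + 320.
New equilibrium: buyers pay $34, producers receive $6, Q = 332. (Wedge: Pb − Ps = 28.)
Per-hour burden: buyers $8, producers $20.
Producers take the larger share because supply is less price-elastic here (demand slope 5 vs supply slope 2).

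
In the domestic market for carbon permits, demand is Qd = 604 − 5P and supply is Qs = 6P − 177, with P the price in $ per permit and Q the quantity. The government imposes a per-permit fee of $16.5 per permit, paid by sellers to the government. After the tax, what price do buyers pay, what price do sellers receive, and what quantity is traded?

Before the tax: set 604 − 5P = 6P − 177 → P* = $71, Q* = 249.
With the tax collected from sellers, supply shifts: Qs = 6(P − 16.5) − 177.
Solving gives Q = 204 with buyers paying $80 and sellers receiving $63.5 (the $16.5 wedge).
The less price-elastic side of the market bears the larger share of a per-unit tax.

Buyers pay $80; sellers receive $63.5; quantity = 204.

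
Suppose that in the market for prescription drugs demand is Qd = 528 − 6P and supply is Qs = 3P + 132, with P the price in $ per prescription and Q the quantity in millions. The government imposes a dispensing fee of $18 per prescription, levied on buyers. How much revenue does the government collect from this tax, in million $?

Tax revenue = $4104 million.

Without the tax, 528 − 6P = 3P + 132 gives 9P = 396, so P* = $44 and Q* = 264.
With the tax collected from buyers, demand (in seller-price terms) shifts: Qd = 528 − 6(P + 18).
New equilibrium: buyers pay $50, producers receive $32, Q = 228. (Wedge: Pb − Ps = 18.)
Revenue = t · Q = 18 · 228 = $4104.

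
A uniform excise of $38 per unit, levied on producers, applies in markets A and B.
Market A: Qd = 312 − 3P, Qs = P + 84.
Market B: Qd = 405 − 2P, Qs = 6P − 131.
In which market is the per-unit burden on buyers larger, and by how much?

Market A: pre-tax P* = $57, Q* = 141; post-tax Q = 112.5; per-unit burden on buyers = $9.5.
Market B: pre-tax P* = $67, Q* = 271; post-tax Q = 214; per-unit burden on buyers = $28.5.
Difference: $9.5 vs $28.5 → market B is larger by $19.

Market B, by $19.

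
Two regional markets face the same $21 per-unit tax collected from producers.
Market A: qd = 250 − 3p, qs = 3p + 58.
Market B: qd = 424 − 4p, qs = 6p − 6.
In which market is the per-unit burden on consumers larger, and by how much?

Market B, by $2.1.

Market A: pre-tax p* = $32, q* = 154; post-tax q = 122.5; per-unit burden on consumers = $10.5.
Market B: pre-tax p* = $43, q* = 252; post-tax q = 201.6; per-unit burden on consumers = $12.6.
Difference: $10.5 vs $12.6 → market B is larger by $2.1.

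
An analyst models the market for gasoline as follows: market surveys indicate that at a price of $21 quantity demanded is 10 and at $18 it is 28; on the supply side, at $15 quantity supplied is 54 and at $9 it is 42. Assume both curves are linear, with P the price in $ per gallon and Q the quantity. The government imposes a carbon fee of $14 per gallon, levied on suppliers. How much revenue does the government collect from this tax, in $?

Demand slope: (28 − 10)/(18 − 21) = -6, so Qd = 136 − 6P.
Supply slope: (42 − 54)/(9 − 15) = 2, so Qs = 2P + 24.
Without the tax, 136 − 6P = 2P + 24 gives 8P = 112, so P* = $14 and Q* = 52.
With the tax collected from suppliers, supply shifts: Qs = 2(P − 14) + 24.
New equilibrium: buyers pay $17.5, suppliers receive $3.5, Q = 31. (Wedge: Pb − Ps = 14.)
Revenue = t · Q = 14 · 31 = $434.

Tax revenue = $434.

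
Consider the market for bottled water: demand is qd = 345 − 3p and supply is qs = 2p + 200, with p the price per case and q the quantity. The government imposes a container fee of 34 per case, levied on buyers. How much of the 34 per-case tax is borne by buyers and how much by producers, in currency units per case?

Buyers bear 13.6 per case; producers bear 20.4 per case.

Without the tax, 345 − 3p = 2p + 200 gives 5p = 145, so p* = 29 and q* = 258.
With the tax collected from buyers, demand (in seller-price terms) shifts: qd = 345 − 3(p + 34).
New equilibrium: buyers pay 42.6, producers receive 8.6, q = 217.2. (Wedge: pb − ps = 34.)
Burden on buyers: 13.6; on producers: 20.4. (They sum to 34.)
The less price-elastic side of the market bears the larger share of a per-unit tax.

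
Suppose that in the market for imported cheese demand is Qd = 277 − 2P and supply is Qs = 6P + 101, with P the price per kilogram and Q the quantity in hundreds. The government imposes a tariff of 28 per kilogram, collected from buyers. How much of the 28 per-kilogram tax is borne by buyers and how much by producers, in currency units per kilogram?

Buyers bear 21 per kilogram; producers bear 7 per kilogram.

Before the tax: set 277 − 2P = 6P + 101 → P* = 22, Q* = 233.
With the tax collected from buyers, demand (in seller-price terms) shifts: Qd = 277 − 2(P + 28).
Solving gives Q = 191 with buyers paying 43 and producers receiving 15 (the 28 wedge).
Burden on buyers: 21; on producers: 7. (They sum to 28.)
The less price-elastic side of the market bears the larger share of a per-unit tax.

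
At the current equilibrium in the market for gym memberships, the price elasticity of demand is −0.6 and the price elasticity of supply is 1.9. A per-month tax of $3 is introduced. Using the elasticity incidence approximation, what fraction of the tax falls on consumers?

Consumers' share ≈ 0.76.

Incidence ratio: consumers' share ≈ εs / (εs + |εd|) = 1.9 / (1.9 + 0.6) = 0.76.
Supply is the more elastic side, so consumers bear the larger share.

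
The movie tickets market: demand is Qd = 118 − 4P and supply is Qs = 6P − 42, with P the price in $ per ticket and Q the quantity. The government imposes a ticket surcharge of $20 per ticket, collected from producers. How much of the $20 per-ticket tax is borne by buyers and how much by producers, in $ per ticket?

Without the tax, 118 − 4P = 6P − 42 gives 10P = 160, so P* = $16 and Q* = 54.
With the tax collected from producers, supply shifts: Qs = 6(P − 20) − 42.
New equilibrium: buyers pay $28, producers receive $8, Q = 6. (Wedge: Pb − Ps = 20.)
Burden on buyers: $12; on producers: $8. (They sum to $20.)
The less price-elastic side of the market bears the larger share of a per-unit tax.

Buyers bear $12 per ticket; producers bear $8 per ticket.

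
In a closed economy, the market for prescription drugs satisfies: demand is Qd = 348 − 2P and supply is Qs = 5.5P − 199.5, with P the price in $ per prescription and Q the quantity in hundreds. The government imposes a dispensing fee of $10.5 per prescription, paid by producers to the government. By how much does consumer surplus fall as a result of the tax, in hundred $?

Without the tax, 348 − 2P = 5.5P − 199.5 gives 7.5P = 547.5, so P* = $73 and Q* = 202.
With the tax collected from producers, supply shifts: Qs = 5.5(P − 10.5) − 199.5.
New equilibrium: buyers pay $80.7, producers receive $70.2, Q = 186.6. (Wedge: Pb − Ps = 10.5.)
ΔCS is the trapezoid between Q = 186.6 and Q = 202 of height $7.7: ½ · (202 + 186.6) · 7.7 = $1496.11.

Consumer surplus falls by $1496.11 hundred.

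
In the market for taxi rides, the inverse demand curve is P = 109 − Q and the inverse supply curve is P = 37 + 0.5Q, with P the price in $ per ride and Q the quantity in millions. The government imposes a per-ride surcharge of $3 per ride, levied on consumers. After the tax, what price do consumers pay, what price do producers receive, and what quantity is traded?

Consumers pay $63; producers receive $60; quantity = 46.

Inverting to Q(P) form: Qd = 109 − P; Qs = 2P − 74.
Before the tax: set 109 − P = 2P − 74 → P* = $61, Q* = 48.
With the tax collected from consumers, demand (in seller-price terms) shifts: Qd = 109 − (P + 3).
New equilibrium: consumers pay $63, producers receive $60, Q = 46. (Wedge: Pb − Ps = 3.)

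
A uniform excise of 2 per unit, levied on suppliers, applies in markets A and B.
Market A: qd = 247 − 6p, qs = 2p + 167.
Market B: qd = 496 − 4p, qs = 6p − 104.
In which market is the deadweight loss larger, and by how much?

Market B, by 1.8.

Market A: pre-tax p* = 10, q* = 187; post-tax q = 184; deadweight loss = 3.
Market B: pre-tax p* = 60, q* = 256; post-tax q = 251.2; deadweight loss = 4.8.
Difference: 3 vs 4.8 → market B is larger by 1.8.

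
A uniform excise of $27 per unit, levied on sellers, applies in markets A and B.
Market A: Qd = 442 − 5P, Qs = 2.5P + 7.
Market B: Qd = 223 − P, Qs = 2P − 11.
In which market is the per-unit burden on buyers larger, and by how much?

Market A: pre-tax P* = $58, Q* = 152; post-tax Q = 107; per-unit burden on buyers = $9.
Market B: pre-tax P* = $78, Q* = 145; post-tax Q = 127; per-unit burden on buyers = $18.
Difference: $9 vs $18 → market B is larger by $9.

Market B, by $9.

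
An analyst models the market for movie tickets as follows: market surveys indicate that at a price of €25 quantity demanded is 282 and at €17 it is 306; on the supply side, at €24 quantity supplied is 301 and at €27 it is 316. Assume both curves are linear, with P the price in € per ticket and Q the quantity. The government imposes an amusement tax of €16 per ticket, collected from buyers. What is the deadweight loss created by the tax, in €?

Deadweight loss = €240.

Demand slope: (306 − 282)/(17 − 25) = -3, so Qd = 357 − 3P.
Supply slope: (316 − 301)/(27 − 24) = 5, so Qs = 5P + 181.
Without the tax, 357 − 3P = 5P + 181 gives 8P = 176, so P* = €22 and Q* = 291.
With the tax collected from buyers, demand (in seller-price terms) shifts: Qd = 357 − 3(P + 16).
Solving gives Q = 261 with buyers paying €32 and suppliers receiving €16 (the €16 wedge).
Quantity falls by |ΔQ| = |291 − 261| = 30.
DWL = ½ · t · |ΔQ| = ½ · 16 · 30 = €240.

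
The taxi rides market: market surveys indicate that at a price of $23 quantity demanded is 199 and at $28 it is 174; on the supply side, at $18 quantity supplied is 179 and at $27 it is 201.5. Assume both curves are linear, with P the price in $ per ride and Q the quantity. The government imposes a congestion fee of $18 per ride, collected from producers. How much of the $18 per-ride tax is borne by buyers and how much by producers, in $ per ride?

Buyers bear $6 per ride; producers bear $12 per ride.

Demand slope: (174 − 199)/(28 − 23) = -5, so Qd = 314 − 5P.
Supply slope: (201.5 − 179)/(27 − 18) = 2.5, so Qs = 2.5P + 134.
Without the tax, 314 − 5P = 2.5P + 134 gives 7.5P = 180, so P* = $24 and Q* = 194.
With the tax collected from producers, supply shifts: Qs = 2.5(P − 18) + 134.
Solving gives Q = 164 with buyers paying $30 and producers receiving $12 (the $18 wedge).
Burden on buyers: $6; on producers: $12. (They sum to $18.)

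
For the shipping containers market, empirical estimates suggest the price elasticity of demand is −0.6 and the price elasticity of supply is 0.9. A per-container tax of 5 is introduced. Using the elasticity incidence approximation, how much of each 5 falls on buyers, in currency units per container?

Buyers bear ≈ 3 per container.

Incidence ratio: buyers' share ≈ εs / (εs + |εd|) = 0.9 / (0.9 + 0.6) = 0.6.
So buyers bear ≈ 0.6 × 5 = 3; producers bear 2.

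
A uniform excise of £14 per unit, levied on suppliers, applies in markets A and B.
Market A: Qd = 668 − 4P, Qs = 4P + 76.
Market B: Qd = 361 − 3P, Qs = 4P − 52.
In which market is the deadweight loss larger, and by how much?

Market A, by £28.

Market A: pre-tax P* = £74, Q* = 372; post-tax Q = 344; deadweight loss = £196.
Market B: pre-tax P* = £59, Q* = 184; post-tax Q = 160; deadweight loss = £168.
Difference: £196 vs £168 → market A is larger by £28.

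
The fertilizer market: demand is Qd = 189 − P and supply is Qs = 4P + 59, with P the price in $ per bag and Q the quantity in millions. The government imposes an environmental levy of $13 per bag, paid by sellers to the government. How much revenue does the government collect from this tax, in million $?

Without the tax, 189 − P = 4P + 59 gives 5P = 130, so P* = $26 and Q* = 163.
With the tax collected from sellers, supply shifts: Qs = 4(P − 13) + 59.
New equilibrium: buyers pay $36.4, sellers receive $23.4, Q = 152.6. (Wedge: Pb − Ps = 13.)
Revenue = t · Q = 13 · 152.6 = $1983.8.

Tax revenue = $1983.8 million.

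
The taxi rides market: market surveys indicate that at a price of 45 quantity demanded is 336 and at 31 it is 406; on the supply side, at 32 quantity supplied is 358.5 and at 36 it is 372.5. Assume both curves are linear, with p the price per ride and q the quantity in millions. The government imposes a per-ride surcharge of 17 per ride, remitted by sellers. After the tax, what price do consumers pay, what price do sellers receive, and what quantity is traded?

Demand slope: (406 − 336)/(31 − 45) = -5, so qd = 561 − 5p.
Supply slope: (372.5 − 358.5)/(36 − 32) = 3.5, so qs = 3.5p + 246.5.
Before the tax: set 561 − 5p = 3.5p + 246.5 → p* = 37, q* = 376.
With the tax collected from sellers, supply shifts: qs = 3.5(p − 17) + 246.5.
Solving gives q = 341 with consumers paying 44 and sellers receiving 27 (the 17 wedge).
The less price-elastic side of the market bears the larger share of a per-unit tax.

Consumers pay 44; sellers receive 27; quantity = 341.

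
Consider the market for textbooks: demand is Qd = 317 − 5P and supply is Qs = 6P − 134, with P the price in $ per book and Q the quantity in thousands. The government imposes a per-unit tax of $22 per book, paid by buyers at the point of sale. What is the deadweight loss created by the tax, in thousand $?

Without the tax, 317 − 5P = 6P − 134 gives 11P = 451, so P* = $41 and Q* = 112.
With the tax collected from buyers, demand (in seller-price terms) shifts: Qd = 317 − 5(P + 22).
Solving gives Q = 52 with buyers paying $53 and suppliers receiving $31 (the $22 wedge).
Quantity falls by |ΔQ| = |112 − 52| = 60.
DWL = ½ · t · |ΔQ| = ½ · 22 · 60 = $660.

Deadweight loss = $660 thousand.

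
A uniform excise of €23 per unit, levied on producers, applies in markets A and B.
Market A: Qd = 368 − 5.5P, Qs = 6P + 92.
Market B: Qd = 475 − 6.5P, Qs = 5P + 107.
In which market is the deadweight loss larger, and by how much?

Market A, by €11.5.

Market A: pre-tax P* = €24, Q* = 236; post-tax Q = 170; deadweight loss = €759.
Market B: pre-tax P* = €32, Q* = 267; post-tax Q = 202; deadweight loss = €747.5.
Difference: €759 vs €747.5 → market A is larger by €11.5.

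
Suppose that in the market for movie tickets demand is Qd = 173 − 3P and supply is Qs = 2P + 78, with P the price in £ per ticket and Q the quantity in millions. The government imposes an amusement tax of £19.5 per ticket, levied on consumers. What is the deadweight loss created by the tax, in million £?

Without the tax, 173 − 3P = 2P + 78 gives 5P = 95, so P* = £19 and Q* = 116.
With the tax collected from consumers, demand (in seller-price terms) shifts: Qd = 173 − 3(P + 19.5).
New equilibrium: consumers pay £26.8, producers receive £7.3, Q = 92.6. (Wedge: Pb − Ps = 19.5.)
Quantity falls by |ΔQ| = |116 − 92.6| = 23.4.
DWL = ½ · t · |ΔQ| = ½ · 19.5 · 23.4 = £228.15.

Deadweight loss = £228.15 million.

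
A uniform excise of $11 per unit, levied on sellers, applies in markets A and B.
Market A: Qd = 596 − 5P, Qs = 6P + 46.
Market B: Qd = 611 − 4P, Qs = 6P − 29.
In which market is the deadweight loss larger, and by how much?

Market A, by $19.8.

Market A: pre-tax P* = $50, Q* = 346; post-tax Q = 316; deadweight loss = $165.
Market B: pre-tax P* = $64, Q* = 355; post-tax Q = 328.6; deadweight loss = $145.2.
Difference: $165 vs $145.2 → market A is larger by $19.8.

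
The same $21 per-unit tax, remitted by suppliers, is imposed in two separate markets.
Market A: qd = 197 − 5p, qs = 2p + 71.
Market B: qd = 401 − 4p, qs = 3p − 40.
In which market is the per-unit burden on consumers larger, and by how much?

Market B, by $3.

Market A: pre-tax p* = $18, q* = 107; post-tax q = 77; per-unit burden on consumers = $6.
Market B: pre-tax p* = $63, q* = 149; post-tax q = 113; per-unit burden on consumers = $9.
Difference: $6 vs $9 → market B is larger by $3.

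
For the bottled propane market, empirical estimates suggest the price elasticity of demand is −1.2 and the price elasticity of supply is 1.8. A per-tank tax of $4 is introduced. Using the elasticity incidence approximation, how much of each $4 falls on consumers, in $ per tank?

Incidence ratio: consumers' share ≈ εs / (εs + |εd|) = 1.8 / (1.8 + 1.2) = 0.6.
So consumers bear ≈ 0.6 × $4 = $2.4; suppliers bear $1.6.

Consumers bear ≈ $2.4 per tank.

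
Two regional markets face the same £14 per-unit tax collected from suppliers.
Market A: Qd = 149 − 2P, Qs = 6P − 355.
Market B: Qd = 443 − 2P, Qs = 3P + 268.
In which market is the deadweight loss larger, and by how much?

Market A, by £29.4.

Market A: pre-tax P* = £63, Q* = 23; post-tax Q = 2; deadweight loss = £147.
Market B: pre-tax P* = £35, Q* = 373; post-tax Q = 356.2; deadweight loss = £117.6.
Difference: £147 vs £117.6 → market A is larger by £29.4.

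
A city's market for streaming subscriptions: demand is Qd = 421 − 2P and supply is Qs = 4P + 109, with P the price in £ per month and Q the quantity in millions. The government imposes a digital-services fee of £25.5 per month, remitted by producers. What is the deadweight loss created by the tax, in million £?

Deadweight loss = £433.5 million.

Before the tax: set 421 − 2P = 4P + 109 → P* = £52, Q* = 317.
With the tax collected from producers, supply shifts: Qs = 4(P − 25.5) + 109.
New equilibrium: consumers pay £69, producers receive £43.5, Q = 283. (Wedge: Pb − Ps = 25.5.)
Quantity falls by |ΔQ| = |317 − 283| = 34.
DWL = ½ · t · |ΔQ| = ½ · 25.5 · 34 = £433.5.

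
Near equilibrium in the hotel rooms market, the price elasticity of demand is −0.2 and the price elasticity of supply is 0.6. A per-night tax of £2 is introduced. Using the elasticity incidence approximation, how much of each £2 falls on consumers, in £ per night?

Consumers bear ≈ £1.5 per night.

Incidence ratio: consumers' share ≈ εs / (εs + |εd|) = 0.6 / (0.6 + 0.2) = 0.75.
So consumers bear ≈ 0.75 × £2 = £1.5; suppliers bear £0.5.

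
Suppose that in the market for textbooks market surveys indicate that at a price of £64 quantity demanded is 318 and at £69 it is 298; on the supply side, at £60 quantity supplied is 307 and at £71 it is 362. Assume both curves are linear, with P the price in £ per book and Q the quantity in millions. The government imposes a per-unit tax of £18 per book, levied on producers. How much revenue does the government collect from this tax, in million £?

Demand slope: (298 − 318)/(69 − 64) = -4, so Qd = 574 − 4P.
Supply slope: (362 − 307)/(71 − 60) = 5, so Qs = 5P + 7.
Without the tax, 574 − 4P = 5P + 7 gives 9P = 567, so P* = £63 and Q* = 322.
With the tax collected from producers, supply shifts: Qs = 5(P − 18) + 7.
Solving gives Q = 282 with buyers paying £73 and producers receiving £55 (the £18 wedge).
Revenue = t · Q = 18 · 282 = £5076.

Tax revenue = £5076 million.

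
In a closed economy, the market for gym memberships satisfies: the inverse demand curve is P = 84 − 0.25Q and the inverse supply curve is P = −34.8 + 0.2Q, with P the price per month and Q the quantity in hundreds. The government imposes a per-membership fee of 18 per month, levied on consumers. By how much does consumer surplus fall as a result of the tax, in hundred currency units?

Rewrite in direct form: Qd = 336 − 4P and Qs = 5P + 174.
Without the tax, 336 − 4P = 5P + 174 gives 9P = 162, so P* = 18 and Q* = 264.
With the tax collected from consumers, demand (in seller-price terms) shifts: Qd = 336 − 4(P + 18).
Solving gives Q = 224 with consumers paying 28 and sellers receiving 10 (the 18 wedge).
ΔCS is the trapezoid between Q = 224 and Q = 264 of height 10: ½ · (264 + 224) · 10 = 2440.

Consumer surplus falls by 2440 hundred.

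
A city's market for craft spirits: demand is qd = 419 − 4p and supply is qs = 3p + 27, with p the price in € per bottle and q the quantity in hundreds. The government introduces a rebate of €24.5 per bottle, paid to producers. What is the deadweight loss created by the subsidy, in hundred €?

Deadweight loss = €514.5 hundred.

Without the subsidy, 419 − 4p = 3p + 27 gives 7p = 392, so p* = €56 and q* = 195.
With a per-unit subsidy paid to producers, each receives p + 24.5 per unit sold, so supply becomes qs = 3(p + 24.5) + 27.
Solving gives q = 237 with buyers paying €45.5 and producers receiving €70 (the €24.5 wedge).
Quantity rises by |ΔQ| = |195 − 237| = 42.
DWL = ½ · t · |ΔQ| = ½ · 24.5 · 42 = €514.5.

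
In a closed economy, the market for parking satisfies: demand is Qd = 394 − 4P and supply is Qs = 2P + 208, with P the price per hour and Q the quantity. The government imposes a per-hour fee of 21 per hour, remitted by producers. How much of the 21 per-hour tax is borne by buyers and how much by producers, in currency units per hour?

Buyers bear 7 per hour; producers bear 14 per hour.

Before the tax: set 394 − 4P = 2P + 208 → P* = 31, Q* = 270.
With the tax collected from producers, supply shifts: Qs = 2(P − 21) + 208.
New equilibrium: buyers pay 38, producers receive 17, Q = 242. (Wedge: Pb − Ps = 21.)
Burden on buyers: 7; on producers: 14. (They sum to 21.)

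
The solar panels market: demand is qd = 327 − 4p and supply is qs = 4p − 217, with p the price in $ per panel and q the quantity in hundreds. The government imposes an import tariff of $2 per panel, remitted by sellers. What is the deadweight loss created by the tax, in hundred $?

Deadweight loss = $4 hundred.

Before the tax: set 327 − 4p = 4p − 217 → p* = $68, q* = 55.
With the tax collected from sellers, supply shifts: qs = 4(p − 2) − 217.
Solving gives q = 51 with buyers paying $69 and sellers receiving $67 (the $2 wedge).
Quantity falls by |ΔQ| = |55 − 51| = 4.
DWL = ½ · t · |ΔQ| = ½ · 2 · 4 = $4.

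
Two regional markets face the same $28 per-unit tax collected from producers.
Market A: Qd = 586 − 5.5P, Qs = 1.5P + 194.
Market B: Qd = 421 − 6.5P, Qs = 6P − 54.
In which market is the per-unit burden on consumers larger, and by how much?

Market B, by $7.44.

Market A: pre-tax P* = $56, Q* = 278; post-tax Q = 245; per-unit burden on consumers = $6.
Market B: pre-tax P* = $38, Q* = 174; post-tax Q = 86.64; per-unit burden on consumers = $13.44.
Difference: $6 vs $13.44 → market B is larger by $7.44.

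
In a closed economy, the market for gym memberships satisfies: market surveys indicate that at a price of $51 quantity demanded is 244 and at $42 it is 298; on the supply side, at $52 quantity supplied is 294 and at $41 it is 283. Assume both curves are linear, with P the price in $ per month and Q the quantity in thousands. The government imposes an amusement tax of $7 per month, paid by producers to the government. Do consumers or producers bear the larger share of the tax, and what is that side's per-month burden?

Producers bear the larger share: $6 per month.

Demand slope: (298 − 244)/(42 − 51) = -6, so Qd = 550 − 6P.
Supply slope: (283 − 294)/(41 − 52) = 1, so Qs = P + 242.
Without the tax, 550 − 6P = P + 242 gives 7P = 308, so P* = $44 and Q* = 286.
With the tax collected from producers, supply shifts: Qs = (P − 7) + 242.
Solving gives Q = 280 with consumers paying $45 and producers receiving $38 (the $7 wedge).
Per-month burden: consumers $1, producers $6.
Producers take the larger share because supply is less price-elastic here (demand slope 6 vs supply slope 1).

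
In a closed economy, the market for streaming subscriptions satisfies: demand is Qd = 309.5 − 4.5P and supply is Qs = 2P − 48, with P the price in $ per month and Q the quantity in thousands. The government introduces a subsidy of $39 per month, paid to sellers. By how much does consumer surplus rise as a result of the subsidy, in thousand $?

Consumer surplus rises by $1068 thousand.

Without the subsidy, 309.5 − 4.5P = 2P − 48 gives 6.5P = 357.5, so P* = $55 and Q* = 62.
With a per-unit subsidy paid to sellers, each receives P + 39 per unit sold, so supply becomes Qs = 2(P + 39) − 48.
Solving gives Q = 116 with buyers paying $43 and sellers receiving $82 (the $39 wedge).
ΔCS is the trapezoid between Q = 116 and Q = 62 of height $12: ½ · (62 + 116) · 12 = $1068.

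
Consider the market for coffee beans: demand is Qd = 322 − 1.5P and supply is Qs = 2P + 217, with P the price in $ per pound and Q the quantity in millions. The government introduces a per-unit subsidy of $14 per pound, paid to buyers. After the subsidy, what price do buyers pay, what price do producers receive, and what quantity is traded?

Without the subsidy, 322 − 1.5P = 2P + 217 gives 3.5P = 105, so P* = $30 and Q* = 277.
With a per-unit subsidy paid to buyers, each effectively pays P − 14, so demand becomes Qd = 322 − 1.5(P − 14).
New equilibrium: buyers pay $22, producers receive $36, Q = 289. (Wedge: Pb − Ps = −14.)

Buyers pay $22; producers receive $36; quantity = 289.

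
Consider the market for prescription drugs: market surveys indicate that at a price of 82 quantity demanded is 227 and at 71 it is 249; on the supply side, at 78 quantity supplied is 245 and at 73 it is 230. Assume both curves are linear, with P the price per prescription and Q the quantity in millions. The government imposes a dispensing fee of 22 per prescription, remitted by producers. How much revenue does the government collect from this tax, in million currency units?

Tax revenue = 4677.2 million.

Demand slope: (249 − 227)/(71 − 82) = -2, so Qd = 391 − 2P.
Supply slope: (230 − 245)/(73 − 78) = 3, so Qs = 3P + 11.
Without the tax, 391 − 2P = 3P + 11 gives 5P = 380, so P* = 76 and Q* = 239.
With the tax collected from producers, supply shifts: Qs = 3(P − 22) + 11.
New equilibrium: consumers pay 89.2, producers receive 67.2, Q = 212.6. (Wedge: Pb − Ps = 22.)
Revenue = t · Q = 22 · 212.6 = 4677.2.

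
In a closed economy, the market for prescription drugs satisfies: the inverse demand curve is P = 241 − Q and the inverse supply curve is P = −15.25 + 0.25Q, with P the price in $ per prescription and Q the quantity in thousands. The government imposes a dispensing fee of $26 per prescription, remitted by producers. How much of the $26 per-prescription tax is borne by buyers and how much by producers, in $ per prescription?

Buyers bear $20.8 per prescription; producers bear $5.2 per prescription.

Rewrite in direct form: Qd = 241 − P and Qs = 4P + 61.
Before the tax: set 241 − P = 4P + 61 → P* = $36, Q* = 205.
With the tax collected from producers, supply shifts: Qs = 4(P − 26) + 61.
New equilibrium: buyers pay $56.8, producers receive $30.8, Q = 184.2. (Wedge: Pb − Ps = 26.)
Burden on buyers: $20.8; on producers: $5.2. (They sum to $26.)
The less price-elastic side of the market bears the larger share of a per-unit tax.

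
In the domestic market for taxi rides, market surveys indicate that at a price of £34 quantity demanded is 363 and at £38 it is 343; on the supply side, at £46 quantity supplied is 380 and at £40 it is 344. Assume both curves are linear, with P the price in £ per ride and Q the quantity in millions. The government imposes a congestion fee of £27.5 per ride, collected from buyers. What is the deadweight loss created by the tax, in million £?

Deadweight loss = £1031.25 million.

Demand slope: (343 − 363)/(38 − 34) = -5, so Qd = 533 − 5P.
Supply slope: (344 − 380)/(40 − 46) = 6, so Qs = 6P + 104.
Before the tax: set 533 − 5P = 6P + 104 → P* = £39, Q* = 338.
With the tax collected from buyers, demand (in seller-price terms) shifts: Qd = 533 − 5(P + 27.5).
Solving gives Q = 263 with buyers paying £54 and suppliers receiving £26.5 (the £27.5 wedge).
Quantity falls by |ΔQ| = |338 − 263| = 75.
DWL = ½ · t · |ΔQ| = ½ · 27.5 · 75 = £1031.25.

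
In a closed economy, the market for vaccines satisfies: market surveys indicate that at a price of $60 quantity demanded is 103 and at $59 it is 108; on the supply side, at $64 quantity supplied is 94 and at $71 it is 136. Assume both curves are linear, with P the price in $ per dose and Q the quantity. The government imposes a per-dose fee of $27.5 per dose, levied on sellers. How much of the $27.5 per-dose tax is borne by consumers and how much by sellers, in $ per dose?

Consumers bear $15 per dose; sellers bear $12.5 per dose.

Demand slope: (108 − 103)/(59 − 60) = -5, so Qd = 403 − 5P.
Supply slope: (136 − 94)/(71 − 64) = 6, so Qs = 6P − 290.
Without the tax, 403 − 5P = 6P − 290 gives 11P = 693, so P* = $63 and Q* = 88.
With the tax collected from sellers, supply shifts: Qs = 6(P − 27.5) − 290.
New equilibrium: consumers pay $78, sellers receive $50.5, Q = 13. (Wedge: Pb − Ps = 27.5.)
Burden on consumers: $15; on sellers: $12.5. (They sum to $27.5.)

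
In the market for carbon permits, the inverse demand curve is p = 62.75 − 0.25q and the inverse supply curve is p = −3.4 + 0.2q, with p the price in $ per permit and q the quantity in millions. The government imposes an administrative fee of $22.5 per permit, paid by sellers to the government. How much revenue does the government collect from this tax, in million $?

Tax revenue = $2182.5 million.

Rewrite in direct form: qd = 251 − 4p and qs = 5p + 17.
Before the tax: set 251 − 4p = 5p + 17 → p* = $26, q* = 147.
With the tax collected from sellers, supply shifts: qs = 5(p − 22.5) + 17.
Solving gives q = 97 with buyers paying $38.5 and sellers receiving $16 (the $22.5 wedge).
Revenue = t · Q = 22.5 · 97 = $2182.5.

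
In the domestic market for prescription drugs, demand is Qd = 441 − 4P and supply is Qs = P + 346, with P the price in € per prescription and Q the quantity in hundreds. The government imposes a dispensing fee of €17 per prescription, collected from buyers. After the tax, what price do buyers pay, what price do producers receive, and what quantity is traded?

Buyers pay €22.4; producers receive €5.4; quantity = 351.4.

Before the tax: set 441 − 4P = P + 346 → P* = €19, Q* = 365.
With the tax collected from buyers, demand (in seller-price terms) shifts: Qd = 441 − 4(P + 17).
New equilibrium: buyers pay €22.4, producers receive €5.4, Q = 351.4. (Wedge: Pb − Ps = 17.)
The less price-elastic side of the market bears the larger share of a per-unit tax.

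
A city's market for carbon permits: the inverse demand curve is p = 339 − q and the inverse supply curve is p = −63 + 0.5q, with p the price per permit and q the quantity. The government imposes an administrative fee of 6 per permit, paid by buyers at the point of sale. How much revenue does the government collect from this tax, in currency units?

Rewrite in direct form: qd = 339 − p and qs = 2p + 126.
Before the tax: set 339 − p = 2p + 126 → p* = 71, q* = 268.
With the tax collected from buyers, demand (in seller-price terms) shifts: qd = 339 − (p + 6).
New equilibrium: buyers pay 75, suppliers receive 69, q = 264. (Wedge: pb − ps = 6.)
Revenue = t · Q = 6 · 264 = 1584.

Tax revenue = 1584.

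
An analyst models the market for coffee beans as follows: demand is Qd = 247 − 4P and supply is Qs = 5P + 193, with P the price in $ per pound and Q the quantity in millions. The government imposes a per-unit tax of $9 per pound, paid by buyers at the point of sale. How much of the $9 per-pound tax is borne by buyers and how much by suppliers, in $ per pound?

Before the tax: set 247 − 4P = 5P + 193 → P* = $6, Q* = 223.
With the tax collected from buyers, demand (in seller-price terms) shifts: Qd = 247 − 4(P + 9).
Solving gives Q = 203 with buyers paying $11 and suppliers receiving $2 (the $9 wedge).
Burden on buyers: $5; on suppliers: $4. (They sum to $9.)

Buyers bear $5 per pound; suppliers bear $4 per pound.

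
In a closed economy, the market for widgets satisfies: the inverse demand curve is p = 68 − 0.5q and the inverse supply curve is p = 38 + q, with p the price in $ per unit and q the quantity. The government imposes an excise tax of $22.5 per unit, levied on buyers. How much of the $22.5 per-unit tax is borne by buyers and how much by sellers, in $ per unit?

Buyers bear $7.5 per unit; sellers bear $15 per unit.

Rewrite in direct form: qd = 136 − 2p and qs = p − 38.
Without the tax, 136 − 2p = p − 38 gives 3p = 174, so p* = $58 and q* = 20.
With the tax collected from buyers, demand (in seller-price terms) shifts: qd = 136 − 2(p + 22.5).
Solving gives q = 5 with buyers paying $65.5 and sellers receiving $43 (the $22.5 wedge).
Burden on buyers: $7.5; on sellers: $15. (They sum to $22.5.)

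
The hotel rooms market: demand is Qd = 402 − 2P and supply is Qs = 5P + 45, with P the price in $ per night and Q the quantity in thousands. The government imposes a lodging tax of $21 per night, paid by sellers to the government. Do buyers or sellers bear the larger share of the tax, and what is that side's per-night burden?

Without the tax, 402 − 2P = 5P + 45 gives 7P = 357, so P* = $51 and Q* = 300.
With the tax collected from sellers, supply shifts: Qs = 5(P − 21) + 45.
New equilibrium: buyers pay $66, sellers receive $45, Q = 270. (Wedge: Pb − Ps = 21.)
Per-night burden: buyers $15, sellers $6.
Buyers take the larger share because demand is less price-elastic here (demand slope 2 vs supply slope 5).

Buyers bear the larger share: $15 per night.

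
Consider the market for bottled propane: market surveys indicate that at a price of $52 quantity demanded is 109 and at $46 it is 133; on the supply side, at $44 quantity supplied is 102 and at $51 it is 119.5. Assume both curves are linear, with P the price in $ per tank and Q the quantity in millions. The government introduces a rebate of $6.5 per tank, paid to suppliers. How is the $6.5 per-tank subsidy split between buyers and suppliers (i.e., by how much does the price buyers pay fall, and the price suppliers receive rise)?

Demand slope: (133 − 109)/(46 − 52) = -4, so Qd = 317 − 4P.
Supply slope: (119.5 − 102)/(51 − 44) = 2.5, so Qs = 2.5P − 8.
Without the subsidy, 317 − 4P = 2.5P − 8 gives 6.5P = 325, so P* = $50 and Q* = 117.
With a per-unit subsidy paid to suppliers, each receives P + 6.5 per unit sold, so supply becomes Qs = 2.5(P + 6.5) − 8.
Solving gives Q = 127 with buyers paying $47.5 and suppliers receiving $54 (the $6.5 wedge).
Gain to buyers: $2.5; to suppliers: $4. (They sum to $6.5.)

Buyers gain $2.5 per tank; suppliers gain $4 per tank.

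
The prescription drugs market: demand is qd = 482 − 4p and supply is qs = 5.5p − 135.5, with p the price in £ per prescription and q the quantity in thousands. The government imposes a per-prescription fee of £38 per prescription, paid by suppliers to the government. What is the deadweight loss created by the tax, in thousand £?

Deadweight loss = £1672 thousand.

Without the tax, 482 − 4p = 5.5p − 135.5 gives 9.5p = 617.5, so p* = £65 and q* = 222.
With the tax collected from suppliers, supply shifts: qs = 5.5(p − 38) − 135.5.
Solving gives q = 134 with consumers paying £87 and suppliers receiving £49 (the £38 wedge).
Quantity falls by |ΔQ| = |222 − 134| = 88.
DWL = ½ · t · |ΔQ| = ½ · 38 · 88 = £1672.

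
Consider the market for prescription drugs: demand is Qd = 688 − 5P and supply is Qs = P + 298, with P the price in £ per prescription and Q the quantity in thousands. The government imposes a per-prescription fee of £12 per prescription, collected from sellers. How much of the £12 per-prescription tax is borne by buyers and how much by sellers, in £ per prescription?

Buyers bear £2 per prescription; sellers bear £10 per prescription.

Without the tax, 688 − 5P = P + 298 gives 6P = 390, so P* = £65 and Q* = 363.
With the tax collected from sellers, supply shifts: Qs = (P − 12) + 298.
Solving gives Q = 353 with buyers paying £67 and sellers receiving £55 (the £12 wedge).
Burden on buyers: £2; on sellers: £10. (They sum to £12.)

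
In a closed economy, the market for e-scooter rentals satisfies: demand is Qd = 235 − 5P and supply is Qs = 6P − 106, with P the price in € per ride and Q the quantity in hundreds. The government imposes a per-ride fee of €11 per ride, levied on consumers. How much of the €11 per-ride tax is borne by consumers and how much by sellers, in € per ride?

Consumers bear €6 per ride; sellers bear €5 per ride.

Without the tax, 235 − 5P = 6P − 106 gives 11P = 341, so P* = €31 and Q* = 80.
With the tax collected from consumers, demand (in seller-price terms) shifts: Qd = 235 − 5(P + 11).
New equilibrium: consumers pay €37, sellers receive €26, Q = 50. (Wedge: Pb − Ps = 11.)
Burden on consumers: €6; on sellers: €5. (They sum to €11.)
The less price-elastic side of the market bears the larger share of a per-unit tax.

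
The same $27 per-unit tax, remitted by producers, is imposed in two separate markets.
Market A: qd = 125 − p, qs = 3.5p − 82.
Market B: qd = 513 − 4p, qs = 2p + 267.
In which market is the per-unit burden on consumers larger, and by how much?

Market A: pre-tax p* = $46, q* = 79; post-tax q = 58; per-unit burden on consumers = $21.
Market B: pre-tax p* = $41, q* = 349; post-tax q = 313; per-unit burden on consumers = $9.
Difference: $21 vs $9 → market A is larger by $12.

Market A, by $12.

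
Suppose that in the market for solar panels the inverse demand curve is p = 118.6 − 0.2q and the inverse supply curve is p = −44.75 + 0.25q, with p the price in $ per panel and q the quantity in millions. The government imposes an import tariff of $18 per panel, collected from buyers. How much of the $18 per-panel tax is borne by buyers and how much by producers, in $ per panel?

Buyers bear $8 per panel; producers bear $10 per panel.

Rewrite in direct form: qd = 593 − 5p and qs = 4p + 179.
Before the tax: set 593 − 5p = 4p + 179 → p* = $46, q* = 363.
With the tax collected from buyers, demand (in seller-price terms) shifts: qd = 593 − 5(p + 18).
New equilibrium: buyers pay $54, producers receive $36, q = 323. (Wedge: pb − ps = 18.)
Burden on buyers: $8; on producers: $10. (They sum to $18.)
The less price-elastic side of the market bears the larger share of a per-unit tax.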